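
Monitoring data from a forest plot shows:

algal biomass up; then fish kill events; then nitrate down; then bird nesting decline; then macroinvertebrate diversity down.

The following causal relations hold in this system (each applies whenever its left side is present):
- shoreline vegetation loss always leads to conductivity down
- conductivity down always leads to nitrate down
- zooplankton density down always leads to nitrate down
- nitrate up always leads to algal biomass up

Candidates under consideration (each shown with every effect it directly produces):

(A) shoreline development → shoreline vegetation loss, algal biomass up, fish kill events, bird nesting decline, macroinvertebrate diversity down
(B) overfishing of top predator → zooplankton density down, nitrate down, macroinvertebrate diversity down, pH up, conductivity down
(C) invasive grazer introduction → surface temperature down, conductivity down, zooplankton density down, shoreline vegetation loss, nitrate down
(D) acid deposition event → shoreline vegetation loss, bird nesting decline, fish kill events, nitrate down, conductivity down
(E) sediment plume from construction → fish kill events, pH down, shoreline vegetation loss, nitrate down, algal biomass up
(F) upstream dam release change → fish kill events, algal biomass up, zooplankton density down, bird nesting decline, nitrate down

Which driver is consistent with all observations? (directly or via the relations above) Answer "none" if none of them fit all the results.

A

Checking each candidate against the observations:
(A) shoreline development — algal biomass up +; fish kill events +; nitrate down + (by shoreline vegetation loss → conductivity down → nitrate down); bird nesting decline +; macroinvertebrate diversity down +
(B) overfishing of top predator — algal biomass up -; fish kill events -; nitrate down +; bird nesting decline -; macroinvertebrate diversity down +
(C) invasive grazer introduction — does not account for algal biomass up, fish kill events, bird nesting decline, macroinvertebrate diversity down
(D) acid deposition event — does not account for algal biomass up, macroinvertebrate diversity down
(E) sediment plume from construction — does not account for bird nesting decline, macroinvertebrate diversity down
(F) upstream dam release change — algal biomass up +; fish kill events +; nitrate down +; bird nesting decline +; macroinvertebrate diversity down -
(A) alone accounts for all the evidence.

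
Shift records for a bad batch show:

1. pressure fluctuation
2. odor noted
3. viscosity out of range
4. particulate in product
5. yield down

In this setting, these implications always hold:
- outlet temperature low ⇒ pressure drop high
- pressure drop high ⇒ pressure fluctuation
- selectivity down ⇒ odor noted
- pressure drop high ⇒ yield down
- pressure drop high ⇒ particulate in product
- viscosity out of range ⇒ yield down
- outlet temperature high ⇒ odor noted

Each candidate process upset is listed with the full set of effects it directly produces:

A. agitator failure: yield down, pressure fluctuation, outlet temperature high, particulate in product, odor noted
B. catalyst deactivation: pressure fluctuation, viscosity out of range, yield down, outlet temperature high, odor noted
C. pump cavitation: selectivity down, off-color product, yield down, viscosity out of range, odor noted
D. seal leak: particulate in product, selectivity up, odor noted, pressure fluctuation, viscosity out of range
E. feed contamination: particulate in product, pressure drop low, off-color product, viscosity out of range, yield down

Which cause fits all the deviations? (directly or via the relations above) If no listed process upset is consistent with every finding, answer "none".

D

For each candidate, compare predicted effects to what was observed:
(A) agitator failure — pressure fluctuation match; odor noted match; viscosity out of range miss; particulate in product match; yield down match
(B) catalyst deactivation — does not account for particulate in product
(C) pump cavitation — pressure fluctuation miss; odor noted match; viscosity out of range match; particulate in product miss; yield down match
(D) seal leak — accounts for every observation (yield down through viscosity out of range → yield down)
(E) feed contamination — pressure fluctuation miss; odor noted miss; viscosity out of range match; particulate in product match; yield down match
(D) is the only candidate with no mismatches.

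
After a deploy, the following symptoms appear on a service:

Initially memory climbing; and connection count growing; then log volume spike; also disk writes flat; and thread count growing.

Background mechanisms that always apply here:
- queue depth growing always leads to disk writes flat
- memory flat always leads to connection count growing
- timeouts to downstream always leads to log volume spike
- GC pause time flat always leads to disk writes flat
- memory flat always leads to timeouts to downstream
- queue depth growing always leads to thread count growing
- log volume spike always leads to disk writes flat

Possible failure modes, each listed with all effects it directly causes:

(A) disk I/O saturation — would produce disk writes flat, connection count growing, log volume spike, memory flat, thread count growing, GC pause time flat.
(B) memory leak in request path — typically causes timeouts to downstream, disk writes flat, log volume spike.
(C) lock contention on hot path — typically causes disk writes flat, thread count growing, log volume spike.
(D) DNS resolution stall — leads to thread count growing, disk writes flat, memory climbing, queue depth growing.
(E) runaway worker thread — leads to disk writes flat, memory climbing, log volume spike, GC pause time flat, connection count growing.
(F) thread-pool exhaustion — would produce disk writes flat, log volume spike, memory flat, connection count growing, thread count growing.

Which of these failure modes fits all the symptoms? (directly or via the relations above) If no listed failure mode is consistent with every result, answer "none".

none

For each candidate, compare predicted effects to what was observed:
(A) disk I/O saturation — fails on memory climbing (predicts memory flat, not memory climbing)
(B) memory leak in request path — does not account for memory climbing, connection count growing, thread count growing
(C) lock contention on hot path — memory climbing NO; connection count growing NO; log volume spike yes; disk writes flat yes; thread count growing yes
(D) DNS resolution stall — memory climbing yes; connection count growing NO; log volume spike NO; disk writes flat yes; thread count growing yes
(E) runaway worker thread — memory climbing yes; connection count growing yes; log volume spike yes; disk writes flat yes; thread count growing NO
(F) thread-pool exhaustion — memory climbing NO; connection count growing yes; log volume spike yes; disk writes flat yes; thread count growing yes
No candidate is consistent with all observations.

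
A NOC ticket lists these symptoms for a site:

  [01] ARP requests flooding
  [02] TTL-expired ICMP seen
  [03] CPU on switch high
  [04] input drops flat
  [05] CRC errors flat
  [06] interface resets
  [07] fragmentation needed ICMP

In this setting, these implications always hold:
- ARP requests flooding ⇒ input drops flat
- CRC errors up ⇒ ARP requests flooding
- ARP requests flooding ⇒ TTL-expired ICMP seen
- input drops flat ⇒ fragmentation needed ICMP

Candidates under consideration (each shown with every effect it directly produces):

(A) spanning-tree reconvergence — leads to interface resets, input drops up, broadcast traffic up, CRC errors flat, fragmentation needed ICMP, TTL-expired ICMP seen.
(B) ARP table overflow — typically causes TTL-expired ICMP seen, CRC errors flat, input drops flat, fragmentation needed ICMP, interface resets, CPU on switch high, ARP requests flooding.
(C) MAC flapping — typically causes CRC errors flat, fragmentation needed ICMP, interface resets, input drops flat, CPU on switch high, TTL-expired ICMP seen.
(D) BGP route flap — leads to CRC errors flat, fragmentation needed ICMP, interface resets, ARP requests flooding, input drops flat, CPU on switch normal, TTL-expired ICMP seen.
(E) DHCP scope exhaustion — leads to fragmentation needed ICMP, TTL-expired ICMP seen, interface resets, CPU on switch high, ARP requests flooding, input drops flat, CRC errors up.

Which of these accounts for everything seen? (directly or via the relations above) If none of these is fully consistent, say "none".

For each candidate, compare predicted effects to what was observed:
(A) spanning-tree reconvergence — ARP requests flooding miss; TTL-expired ICMP seen match; CPU on switch high miss; input drops flat miss; CRC errors flat match; interface resets match; fragmentation needed ICMP match
(B) ARP table overflow — accounts for every observation
(C) MAC flapping — does not account for ARP requests flooding
(D) BGP route flap — fails on CPU on switch high (predicts CPU on switch normal, not CPU on switch high)
(E) DHCP scope exhaustion — fails on CRC errors flat (predicts CRC errors up, not CRC errors flat)
(B) is the only candidate with no mismatches.

B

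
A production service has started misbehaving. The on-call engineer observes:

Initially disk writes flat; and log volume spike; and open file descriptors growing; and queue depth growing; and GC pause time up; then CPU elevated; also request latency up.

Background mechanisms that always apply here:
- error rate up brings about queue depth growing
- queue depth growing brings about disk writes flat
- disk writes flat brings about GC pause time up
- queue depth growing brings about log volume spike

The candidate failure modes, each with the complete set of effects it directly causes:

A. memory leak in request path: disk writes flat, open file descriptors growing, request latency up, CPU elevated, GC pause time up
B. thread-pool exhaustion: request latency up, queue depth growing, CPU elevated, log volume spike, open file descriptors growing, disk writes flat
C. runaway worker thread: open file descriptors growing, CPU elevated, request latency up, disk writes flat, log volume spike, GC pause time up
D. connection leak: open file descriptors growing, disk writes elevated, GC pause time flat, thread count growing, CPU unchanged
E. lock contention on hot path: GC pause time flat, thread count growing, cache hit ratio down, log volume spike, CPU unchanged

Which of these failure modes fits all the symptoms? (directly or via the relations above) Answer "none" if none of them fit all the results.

Per-candidate check:
(A) memory leak in request path — does not account for log volume spike, queue depth growing
(B) thread-pool exhaustion — disk writes flat +; log volume spike +; open file descriptors growing +; queue depth growing +; GC pause time up + (through disk writes flat → GC pause time up); CPU elevated +; request latency up +
(C) runaway worker thread — disk writes flat +; log volume spike +; open file descriptors growing +; queue depth growing -; GC pause time up +; CPU elevated +; request latency up +
(D) connection leak — fails on disk writes flat, log volume spike, queue depth growing, GC pause time up, CPU elevated, request latency up (predicts disk writes elevated, not disk writes flat; predicts GC pause time flat, not GC pause time up; predicts CPU unchanged, not CPU elevated)
(E) lock contention on hot path — fails on disk writes flat, open file descriptors growing, queue depth growing, GC pause time up, CPU elevated, request latency up (predicts GC pause time flat, not GC pause time up; predicts CPU unchanged, not CPU elevated)
(B) is the only candidate with no mismatches.

B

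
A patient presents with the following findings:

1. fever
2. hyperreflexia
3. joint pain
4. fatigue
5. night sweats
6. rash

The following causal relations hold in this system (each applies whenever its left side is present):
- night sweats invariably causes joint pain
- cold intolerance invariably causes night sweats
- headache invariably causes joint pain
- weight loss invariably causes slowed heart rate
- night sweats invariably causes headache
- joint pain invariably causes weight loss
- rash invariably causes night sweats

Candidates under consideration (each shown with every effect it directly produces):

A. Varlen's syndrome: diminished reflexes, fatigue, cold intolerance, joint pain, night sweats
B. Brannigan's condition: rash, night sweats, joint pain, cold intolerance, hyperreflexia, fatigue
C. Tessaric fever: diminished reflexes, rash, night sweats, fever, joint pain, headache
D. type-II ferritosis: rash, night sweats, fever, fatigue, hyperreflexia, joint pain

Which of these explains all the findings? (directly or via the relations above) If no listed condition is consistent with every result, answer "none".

Checking each candidate against the observations:
(A) Varlen's syndrome — fails on fever, hyperreflexia, rash (predicts diminished reflexes, not hyperreflexia)
(B) Brannigan's condition — does not account for fever
(C) Tessaric fever — fever match; hyperreflexia miss; joint pain match; fatigue miss; night sweats match; rash match
(D) type-II ferritosis — accounts for every observation
Only (D) is consistent with every observation.

D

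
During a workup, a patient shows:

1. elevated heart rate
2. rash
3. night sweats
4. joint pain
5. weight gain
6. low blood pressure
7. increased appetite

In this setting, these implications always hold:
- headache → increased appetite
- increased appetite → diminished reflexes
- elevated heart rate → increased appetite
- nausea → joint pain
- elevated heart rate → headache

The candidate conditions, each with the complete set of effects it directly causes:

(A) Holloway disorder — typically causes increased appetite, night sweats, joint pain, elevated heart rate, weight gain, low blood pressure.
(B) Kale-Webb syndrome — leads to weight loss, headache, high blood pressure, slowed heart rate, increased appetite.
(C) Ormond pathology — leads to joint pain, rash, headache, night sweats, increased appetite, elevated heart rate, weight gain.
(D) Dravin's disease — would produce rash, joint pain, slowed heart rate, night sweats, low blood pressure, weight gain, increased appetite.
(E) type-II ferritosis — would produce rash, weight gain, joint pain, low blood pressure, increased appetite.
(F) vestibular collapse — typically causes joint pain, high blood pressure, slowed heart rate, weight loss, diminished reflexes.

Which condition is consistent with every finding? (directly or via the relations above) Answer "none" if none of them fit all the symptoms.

Testing each hypothesis:
(A) Holloway disorder — elevated heart rate match; rash miss; night sweats match; joint pain match; weight gain match; low blood pressure match; increased appetite match
(B) Kale-Webb syndrome — fails on elevated heart rate, rash, night sweats, joint pain, weight gain, low blood pressure (predicts slowed heart rate, not elevated heart rate; predicts weight loss, not weight gain; predicts high blood pressure, not low blood pressure)
(C) Ormond pathology — does not account for low blood pressure
(D) Dravin's disease — elevated heart rate miss; rash match; night sweats match; joint pain match; weight gain match; low blood pressure match; increased appetite match
(E) type-II ferritosis — does not account for elevated heart rate, night sweats
(F) vestibular collapse — fails on elevated heart rate, rash, night sweats, weight gain, low blood pressure, increased appetite (predicts slowed heart rate, not elevated heart rate; predicts weight loss, not weight gain; predicts high blood pressure, not low blood pressure)
None of the listed candidates fits everything.

none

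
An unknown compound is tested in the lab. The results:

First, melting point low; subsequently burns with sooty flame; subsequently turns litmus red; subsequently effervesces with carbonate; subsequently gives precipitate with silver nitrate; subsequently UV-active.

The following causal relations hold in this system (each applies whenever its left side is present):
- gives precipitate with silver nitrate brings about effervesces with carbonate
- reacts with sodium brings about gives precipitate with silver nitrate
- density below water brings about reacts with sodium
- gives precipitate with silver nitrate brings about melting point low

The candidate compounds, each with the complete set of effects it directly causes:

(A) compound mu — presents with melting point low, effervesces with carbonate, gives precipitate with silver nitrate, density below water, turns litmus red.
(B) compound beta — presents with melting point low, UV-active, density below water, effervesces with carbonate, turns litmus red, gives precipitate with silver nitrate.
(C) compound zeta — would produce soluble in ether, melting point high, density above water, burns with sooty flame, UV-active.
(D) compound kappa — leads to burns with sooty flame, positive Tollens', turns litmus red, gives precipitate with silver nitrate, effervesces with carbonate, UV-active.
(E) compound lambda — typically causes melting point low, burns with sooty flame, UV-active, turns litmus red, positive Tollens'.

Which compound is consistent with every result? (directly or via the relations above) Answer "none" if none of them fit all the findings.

D

Checking each candidate against the observations:
(A) compound mu — melting point low +; burns with sooty flame -; turns litmus red +; effervesces with carbonate +; gives precipitate with silver nitrate +; UV-active -
(B) compound beta — melting point low +; burns with sooty flame -; turns litmus red +; effervesces with carbonate +; gives precipitate with silver nitrate +; UV-active +
(C) compound zeta — melting point low -; burns with sooty flame +; turns litmus red -; effervesces with carbonate -; gives precipitate with silver nitrate -; UV-active +
(D) compound kappa — melting point low + (by gives precipitate with silver nitrate → melting point low); burns with sooty flame +; turns litmus red +; effervesces with carbonate +; gives precipitate with silver nitrate +; UV-active +
(E) compound lambda — melting point low +; burns with sooty flame +; turns litmus red +; effervesces with carbonate -; gives precipitate with silver nitrate -; UV-active +
(D) alone accounts for all the evidence.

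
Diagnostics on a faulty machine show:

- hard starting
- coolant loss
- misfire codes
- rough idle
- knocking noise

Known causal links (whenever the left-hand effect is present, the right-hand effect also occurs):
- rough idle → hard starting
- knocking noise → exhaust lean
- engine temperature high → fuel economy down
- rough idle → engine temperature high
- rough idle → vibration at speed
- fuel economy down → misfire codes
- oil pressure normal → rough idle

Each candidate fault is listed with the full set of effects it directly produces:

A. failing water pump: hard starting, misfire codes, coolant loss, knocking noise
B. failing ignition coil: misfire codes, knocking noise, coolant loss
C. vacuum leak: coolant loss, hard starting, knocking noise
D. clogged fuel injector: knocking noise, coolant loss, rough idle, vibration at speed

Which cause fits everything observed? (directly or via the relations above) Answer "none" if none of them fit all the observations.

Testing each hypothesis:
(A) failing water pump — hard starting +; coolant loss +; misfire codes +; rough idle -; knocking noise +
(B) failing ignition coil — hard starting -; coolant loss +; misfire codes +; rough idle -; knocking noise +
(C) vacuum leak — does not account for misfire codes, rough idle
(D) clogged fuel injector — accounts for every observation (hard starting through rough idle → hard starting)
Only (D) is consistent with every observation.

D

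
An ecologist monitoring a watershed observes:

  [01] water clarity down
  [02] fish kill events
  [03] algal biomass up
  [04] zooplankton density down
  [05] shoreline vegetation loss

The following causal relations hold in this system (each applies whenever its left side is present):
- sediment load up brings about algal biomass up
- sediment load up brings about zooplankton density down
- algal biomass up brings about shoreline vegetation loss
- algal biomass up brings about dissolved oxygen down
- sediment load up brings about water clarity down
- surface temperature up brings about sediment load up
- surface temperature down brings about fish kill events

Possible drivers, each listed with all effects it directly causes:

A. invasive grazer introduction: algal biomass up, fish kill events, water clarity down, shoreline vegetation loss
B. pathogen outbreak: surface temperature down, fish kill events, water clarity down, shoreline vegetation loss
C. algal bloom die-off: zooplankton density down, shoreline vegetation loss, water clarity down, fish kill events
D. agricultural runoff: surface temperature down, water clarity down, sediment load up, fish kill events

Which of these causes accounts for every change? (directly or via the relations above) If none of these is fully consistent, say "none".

D

Testing each hypothesis:
(A) invasive grazer introduction — does not account for zooplankton density down
(B) pathogen outbreak — water clarity down yes; fish kill events yes; algal biomass up NO; zooplankton density down NO; shoreline vegetation loss yes
(C) algal bloom die-off — water clarity down yes; fish kill events yes; algal biomass up NO; zooplankton density down yes; shoreline vegetation loss yes
(D) agricultural runoff — accounts for every observation (algal biomass up by sediment load up → algal biomass up)
Only (D) is consistent with every observation.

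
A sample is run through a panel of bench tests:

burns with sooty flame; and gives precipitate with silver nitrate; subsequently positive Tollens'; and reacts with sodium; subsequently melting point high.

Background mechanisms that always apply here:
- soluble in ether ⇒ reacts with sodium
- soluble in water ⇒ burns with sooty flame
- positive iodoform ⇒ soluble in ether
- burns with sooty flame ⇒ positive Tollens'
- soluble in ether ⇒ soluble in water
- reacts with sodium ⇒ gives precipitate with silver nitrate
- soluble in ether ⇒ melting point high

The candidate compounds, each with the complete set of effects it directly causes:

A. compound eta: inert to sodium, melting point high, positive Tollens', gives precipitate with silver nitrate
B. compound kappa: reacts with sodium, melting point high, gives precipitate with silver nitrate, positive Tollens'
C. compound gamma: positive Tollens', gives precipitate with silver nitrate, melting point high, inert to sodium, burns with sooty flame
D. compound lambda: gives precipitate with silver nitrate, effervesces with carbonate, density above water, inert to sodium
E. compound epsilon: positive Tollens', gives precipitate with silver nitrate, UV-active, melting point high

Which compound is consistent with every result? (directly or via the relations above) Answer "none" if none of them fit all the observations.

Per-candidate check:
(A) compound eta — fails on burns with sooty flame, reacts with sodium (predicts inert to sodium, not reacts with sodium)
(B) compound kappa — does not account for burns with sooty flame
(C) compound gamma — fails on reacts with sodium (predicts inert to sodium, not reacts with sodium)
(D) compound lambda — burns with sooty flame ✗; gives precipitate with silver nitrate ✓; positive Tollens' ✗; reacts with sodium ✗; melting point high ✗
(E) compound epsilon — burns with sooty flame ✗; gives precipitate with silver nitrate ✓; positive Tollens' ✓; reacts with sodium ✗; melting point high ✓
No candidate is consistent with all observations.

none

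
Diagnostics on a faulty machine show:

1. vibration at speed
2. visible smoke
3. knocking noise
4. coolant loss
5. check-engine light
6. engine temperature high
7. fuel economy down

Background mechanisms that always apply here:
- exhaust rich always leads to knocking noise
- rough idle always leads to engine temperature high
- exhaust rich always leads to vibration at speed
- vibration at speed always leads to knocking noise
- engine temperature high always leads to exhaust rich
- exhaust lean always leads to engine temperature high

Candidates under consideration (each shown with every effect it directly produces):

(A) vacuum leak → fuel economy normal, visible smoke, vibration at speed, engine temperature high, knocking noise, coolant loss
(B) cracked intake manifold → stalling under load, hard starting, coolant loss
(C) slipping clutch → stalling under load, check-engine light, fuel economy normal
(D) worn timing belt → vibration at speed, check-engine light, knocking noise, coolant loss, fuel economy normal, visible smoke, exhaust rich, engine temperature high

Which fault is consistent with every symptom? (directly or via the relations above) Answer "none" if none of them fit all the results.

For each candidate, compare predicted effects to what was observed:
(A) vacuum leak — vibration at speed ✓; visible smoke ✓; knocking noise ✓; coolant loss ✓; check-engine light ✗; engine temperature high ✓; fuel economy down ✗
(B) cracked intake manifold — does not account for vibration at speed, visible smoke, knocking noise, check-engine light, engine temperature high, fuel economy down
(C) slipping clutch — vibration at speed ✗; visible smoke ✗; knocking noise ✗; coolant loss ✗; check-engine light ✓; engine temperature high ✗; fuel economy down ✗
(D) worn timing belt — fails on fuel economy down (predicts fuel economy normal, not fuel economy down)
Every candidate fails on at least one observation.

none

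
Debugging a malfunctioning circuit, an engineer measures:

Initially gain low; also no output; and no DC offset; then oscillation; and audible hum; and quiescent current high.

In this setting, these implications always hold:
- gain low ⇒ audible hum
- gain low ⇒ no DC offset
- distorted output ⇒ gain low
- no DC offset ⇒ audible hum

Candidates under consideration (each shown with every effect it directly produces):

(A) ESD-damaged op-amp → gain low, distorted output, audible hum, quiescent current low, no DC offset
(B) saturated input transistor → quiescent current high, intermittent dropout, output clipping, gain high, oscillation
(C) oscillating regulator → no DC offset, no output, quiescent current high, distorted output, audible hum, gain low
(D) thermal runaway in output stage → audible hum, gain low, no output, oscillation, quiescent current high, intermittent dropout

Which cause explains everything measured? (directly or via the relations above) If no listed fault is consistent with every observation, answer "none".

D

Per-candidate check:
(A) ESD-damaged op-amp — fails on no output, oscillation, quiescent current high (predicts quiescent current low, not quiescent current high)
(B) saturated input transistor — gain low ✗; no output ✗; no DC offset ✗; oscillation ✓; audible hum ✗; quiescent current high ✓
(C) oscillating regulator — gain low ✓; no output ✓; no DC offset ✓; oscillation ✗; audible hum ✓; quiescent current high ✓
(D) thermal runaway in output stage — accounts for every observation (no DC offset by gain low → no DC offset)
Only (D) is consistent with every observation.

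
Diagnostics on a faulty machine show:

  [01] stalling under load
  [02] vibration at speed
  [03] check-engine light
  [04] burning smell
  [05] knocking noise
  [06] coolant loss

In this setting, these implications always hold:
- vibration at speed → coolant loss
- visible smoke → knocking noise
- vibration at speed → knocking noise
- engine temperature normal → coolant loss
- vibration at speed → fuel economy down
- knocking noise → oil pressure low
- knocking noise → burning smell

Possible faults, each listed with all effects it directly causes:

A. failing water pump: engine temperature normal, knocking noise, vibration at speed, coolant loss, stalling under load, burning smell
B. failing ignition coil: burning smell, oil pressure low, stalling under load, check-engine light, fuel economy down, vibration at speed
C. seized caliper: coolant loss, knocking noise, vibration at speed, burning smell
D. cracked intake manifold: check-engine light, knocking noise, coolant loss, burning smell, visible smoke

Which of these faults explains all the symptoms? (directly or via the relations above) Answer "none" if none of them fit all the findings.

B

Testing each hypothesis:
(A) failing water pump — stalling under load ✓; vibration at speed ✓; check-engine light ✗; burning smell ✓; knocking noise ✓; coolant loss ✓
(B) failing ignition coil — accounts for every observation (knocking noise through vibration at speed → knocking noise)
(C) seized caliper — stalling under load ✗; vibration at speed ✓; check-engine light ✗; burning smell ✓; knocking noise ✓; coolant loss ✓
(D) cracked intake manifold — does not account for stalling under load, vibration at speed
(B) is the only candidate with no mismatches.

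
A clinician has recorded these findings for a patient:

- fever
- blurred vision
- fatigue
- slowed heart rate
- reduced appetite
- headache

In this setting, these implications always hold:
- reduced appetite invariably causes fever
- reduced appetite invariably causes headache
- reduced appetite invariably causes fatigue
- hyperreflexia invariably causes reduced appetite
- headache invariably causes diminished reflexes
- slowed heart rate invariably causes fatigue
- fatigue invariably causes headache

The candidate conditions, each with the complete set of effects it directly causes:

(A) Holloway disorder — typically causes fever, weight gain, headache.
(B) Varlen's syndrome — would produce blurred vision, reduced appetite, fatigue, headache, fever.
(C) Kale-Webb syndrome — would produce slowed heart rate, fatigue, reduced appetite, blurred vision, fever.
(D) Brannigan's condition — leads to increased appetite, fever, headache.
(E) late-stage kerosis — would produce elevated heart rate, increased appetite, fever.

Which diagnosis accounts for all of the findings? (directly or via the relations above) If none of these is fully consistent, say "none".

Testing each hypothesis:
(A) Holloway disorder — does not account for blurred vision, fatigue, slowed heart rate, reduced appetite
(B) Varlen's syndrome — does not account for slowed heart rate
(C) Kale-Webb syndrome — fever match; blurred vision match; fatigue match; slowed heart rate match; reduced appetite match; headache match (via reduced appetite → headache)
(D) Brannigan's condition — fails on blurred vision, fatigue, slowed heart rate, reduced appetite (predicts increased appetite, not reduced appetite)
(E) late-stage kerosis — fever match; blurred vision miss; fatigue miss; slowed heart rate miss; reduced appetite miss; headache miss
(C) alone accounts for all the evidence.

C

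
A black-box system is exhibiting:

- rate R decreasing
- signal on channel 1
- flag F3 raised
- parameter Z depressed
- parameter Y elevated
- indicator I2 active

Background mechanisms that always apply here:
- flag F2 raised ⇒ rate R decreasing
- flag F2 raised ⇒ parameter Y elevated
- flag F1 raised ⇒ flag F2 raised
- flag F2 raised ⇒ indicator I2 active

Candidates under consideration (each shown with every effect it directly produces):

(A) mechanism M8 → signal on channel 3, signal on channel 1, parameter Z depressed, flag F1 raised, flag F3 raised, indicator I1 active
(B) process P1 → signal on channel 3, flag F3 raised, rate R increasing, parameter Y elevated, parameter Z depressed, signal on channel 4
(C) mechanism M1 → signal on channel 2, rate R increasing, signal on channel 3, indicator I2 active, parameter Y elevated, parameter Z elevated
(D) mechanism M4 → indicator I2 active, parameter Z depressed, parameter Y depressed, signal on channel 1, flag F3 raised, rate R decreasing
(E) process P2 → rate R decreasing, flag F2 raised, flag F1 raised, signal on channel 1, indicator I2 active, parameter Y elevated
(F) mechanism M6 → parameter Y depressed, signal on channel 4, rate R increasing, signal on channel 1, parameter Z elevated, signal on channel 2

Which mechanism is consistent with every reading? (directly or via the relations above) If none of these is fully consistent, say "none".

Testing each hypothesis:
(A) mechanism M8 — accounts for every observation (rate R decreasing by flag F1 raised → flag F2 raised → rate R decreasing)
(B) process P1 — rate R decreasing miss; signal on channel 1 miss; flag F3 raised match; parameter Z depressed match; parameter Y elevated match; indicator I2 active miss
(C) mechanism M1 — rate R decreasing miss; signal on channel 1 miss; flag F3 raised miss; parameter Z depressed miss; parameter Y elevated match; indicator I2 active match
(D) mechanism M4 — rate R decreasing match; signal on channel 1 match; flag F3 raised match; parameter Z depressed match; parameter Y elevated miss; indicator I2 active match
(E) process P2 — rate R decreasing match; signal on channel 1 match; flag F3 raised miss; parameter Z depressed miss; parameter Y elevated match; indicator I2 active match
(F) mechanism M6 — fails on rate R decreasing, flag F3 raised, parameter Z depressed, parameter Y elevated, indicator I2 active (predicts rate R increasing, not rate R decreasing; predicts parameter Z elevated, not parameter Z depressed; predicts parameter Y depressed, not parameter Y elevated)
(A) is the only candidate with no mismatches.

A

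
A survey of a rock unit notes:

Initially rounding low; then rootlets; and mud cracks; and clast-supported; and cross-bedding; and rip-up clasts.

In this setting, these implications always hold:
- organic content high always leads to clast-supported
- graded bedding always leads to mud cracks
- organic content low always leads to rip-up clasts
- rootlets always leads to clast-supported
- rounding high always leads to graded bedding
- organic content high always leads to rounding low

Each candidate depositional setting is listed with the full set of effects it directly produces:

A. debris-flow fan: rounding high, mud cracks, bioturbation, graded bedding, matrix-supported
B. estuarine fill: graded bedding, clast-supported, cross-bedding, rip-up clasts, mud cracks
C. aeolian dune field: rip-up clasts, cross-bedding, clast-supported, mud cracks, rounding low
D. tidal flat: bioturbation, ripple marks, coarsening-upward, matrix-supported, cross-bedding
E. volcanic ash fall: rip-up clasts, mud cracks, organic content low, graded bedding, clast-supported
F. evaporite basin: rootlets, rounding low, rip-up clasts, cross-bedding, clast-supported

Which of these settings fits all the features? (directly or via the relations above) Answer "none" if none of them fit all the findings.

none

For each candidate, compare predicted effects to what was observed:
(A) debris-flow fan — fails on rounding low, rootlets, clast-supported, cross-bedding, rip-up clasts (predicts rounding high, not rounding low; predicts matrix-supported, not clast-supported)
(B) estuarine fill — rounding low miss; rootlets miss; mud cracks match; clast-supported match; cross-bedding match; rip-up clasts match
(C) aeolian dune field — does not account for rootlets
(D) tidal flat — rounding low miss; rootlets miss; mud cracks miss; clast-supported miss; cross-bedding match; rip-up clasts miss
(E) volcanic ash fall — rounding low miss; rootlets miss; mud cracks match; clast-supported match; cross-bedding miss; rip-up clasts match
(F) evaporite basin — rounding low match; rootlets match; mud cracks miss; clast-supported match; cross-bedding match; rip-up clasts match
None of the listed candidates fits everything.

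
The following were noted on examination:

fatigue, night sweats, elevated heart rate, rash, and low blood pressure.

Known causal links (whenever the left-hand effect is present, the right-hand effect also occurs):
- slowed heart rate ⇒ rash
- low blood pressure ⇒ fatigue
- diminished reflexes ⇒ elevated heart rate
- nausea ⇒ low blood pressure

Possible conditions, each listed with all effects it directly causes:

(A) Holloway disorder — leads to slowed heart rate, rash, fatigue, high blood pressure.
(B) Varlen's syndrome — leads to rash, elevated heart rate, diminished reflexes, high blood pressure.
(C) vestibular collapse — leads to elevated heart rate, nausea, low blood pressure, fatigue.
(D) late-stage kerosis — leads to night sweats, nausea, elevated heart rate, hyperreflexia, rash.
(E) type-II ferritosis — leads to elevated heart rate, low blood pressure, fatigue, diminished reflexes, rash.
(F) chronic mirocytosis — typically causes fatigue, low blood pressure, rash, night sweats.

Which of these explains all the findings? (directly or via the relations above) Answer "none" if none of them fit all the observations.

D

Testing each hypothesis:
(A) Holloway disorder — fails on night sweats, elevated heart rate, low blood pressure (predicts slowed heart rate, not elevated heart rate; predicts high blood pressure, not low blood pressure)
(B) Varlen's syndrome — fatigue ✗; night sweats ✗; elevated heart rate ✓; rash ✓; low blood pressure ✗
(C) vestibular collapse — fatigue ✓; night sweats ✗; elevated heart rate ✓; rash ✗; low blood pressure ✓
(D) late-stage kerosis — accounts for every observation (fatigue through nausea → low blood pressure → fatigue)
(E) type-II ferritosis — fatigue ✓; night sweats ✗; elevated heart rate ✓; rash ✓; low blood pressure ✓
(F) chronic mirocytosis — does not account for elevated heart rate
Only (D) is consistent with every observation.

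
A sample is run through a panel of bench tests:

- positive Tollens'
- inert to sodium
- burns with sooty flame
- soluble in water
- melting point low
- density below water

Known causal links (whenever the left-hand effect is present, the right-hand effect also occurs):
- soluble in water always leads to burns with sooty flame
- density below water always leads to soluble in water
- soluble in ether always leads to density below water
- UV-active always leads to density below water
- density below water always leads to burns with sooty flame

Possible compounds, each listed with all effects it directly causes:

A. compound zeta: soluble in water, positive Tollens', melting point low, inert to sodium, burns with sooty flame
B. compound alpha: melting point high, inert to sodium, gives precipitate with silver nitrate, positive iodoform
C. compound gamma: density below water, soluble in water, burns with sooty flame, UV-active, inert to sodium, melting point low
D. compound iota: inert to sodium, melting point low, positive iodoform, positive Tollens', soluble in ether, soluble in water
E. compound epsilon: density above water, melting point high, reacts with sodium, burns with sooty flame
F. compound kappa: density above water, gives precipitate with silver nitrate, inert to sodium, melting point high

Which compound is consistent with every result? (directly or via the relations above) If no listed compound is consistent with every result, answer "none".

D

For each candidate, compare predicted effects to what was observed:
(A) compound zeta — does not account for density below water
(B) compound alpha — positive Tollens' NO; inert to sodium yes; burns with sooty flame NO; soluble in water NO; melting point low NO; density below water NO
(C) compound gamma — positive Tollens' NO; inert to sodium yes; burns with sooty flame yes; soluble in water yes; melting point low yes; density below water yes
(D) compound iota — accounts for every observation (burns with sooty flame through soluble in water → burns with sooty flame)
(E) compound epsilon — fails on positive Tollens', inert to sodium, soluble in water, melting point low, density below water (predicts reacts with sodium, not inert to sodium; predicts melting point high, not melting point low; predicts density above water, not density below water)
(F) compound kappa — fails on positive Tollens', burns with sooty flame, soluble in water, melting point low, density below water (predicts melting point high, not melting point low; predicts density above water, not density below water)
(D) alone accounts for all the evidence.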